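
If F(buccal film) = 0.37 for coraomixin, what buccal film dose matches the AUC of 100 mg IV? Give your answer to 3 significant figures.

D_buccal = 270 mg

For equal systemic exposure: F × D_ev = D_iv
D_ev = D_iv / F = 100 / 0.37 = 270.27 mg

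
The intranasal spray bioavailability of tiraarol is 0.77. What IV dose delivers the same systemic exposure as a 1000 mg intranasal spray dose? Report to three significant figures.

Systemic exposure from an extravascular dose = F × D_ev, so the equivalent IV dose is F × D_ev.
D_iv = F × D_ev = 0.77 × 1000 = 770 mg

D_iv = 770 mg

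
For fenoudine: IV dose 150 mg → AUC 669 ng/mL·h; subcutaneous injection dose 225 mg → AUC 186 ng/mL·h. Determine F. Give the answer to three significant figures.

F = (AUC_ev / D_ev) / (AUC_iv / D_iv)
  = (186/225) / (669/150)
  = 0.826667 / 4.46 = 0.1854

F = 0.185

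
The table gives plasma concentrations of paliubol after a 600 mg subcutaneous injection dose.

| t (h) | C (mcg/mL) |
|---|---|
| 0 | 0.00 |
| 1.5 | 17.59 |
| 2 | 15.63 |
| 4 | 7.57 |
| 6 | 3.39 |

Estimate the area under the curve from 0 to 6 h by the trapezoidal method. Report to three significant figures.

Trapezoidal AUC_0→6:
  [0→1.5]: (0.00+17.59)/2 × 1.5 = 13.1925
  [1.5→2]: (17.59+15.63)/2 × 0.5 = 8.305
  [2→4]: (15.63+7.57)/2 × 2 = 23.2
  [4→6]: (7.57+3.39)/2 × 2 = 10.96
  Sum = 55.6575 mcg/mL·h

AUC = 55.7 mcg/mL·h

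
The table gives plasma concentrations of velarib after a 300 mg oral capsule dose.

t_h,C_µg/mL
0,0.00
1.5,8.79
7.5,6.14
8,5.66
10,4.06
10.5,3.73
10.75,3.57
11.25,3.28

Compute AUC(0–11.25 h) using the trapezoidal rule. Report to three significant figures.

Trapezoidal AUC_0→11.25:
  [0→1.5]: (0.00+8.79)/2 × 1.5 = 6.5925
  [1.5→7.5]: (8.79+6.14)/2 × 6 = 44.79
  [7.5→8]: (6.14+5.66)/2 × 0.5 = 2.95
  [8→10]: (5.66+4.06)/2 × 2 = 9.72
  [10→10.5]: (4.06+3.73)/2 × 0.5 = 1.9475
  [10.5→10.75]: (3.73+3.57)/2 × 0.25 = 0.9125
  [10.75→11.25]: (3.57+3.28)/2 × 0.5 = 1.7125
  Sum = 68.625 µg/mL·h

AUC = 68.6 µg/mL·h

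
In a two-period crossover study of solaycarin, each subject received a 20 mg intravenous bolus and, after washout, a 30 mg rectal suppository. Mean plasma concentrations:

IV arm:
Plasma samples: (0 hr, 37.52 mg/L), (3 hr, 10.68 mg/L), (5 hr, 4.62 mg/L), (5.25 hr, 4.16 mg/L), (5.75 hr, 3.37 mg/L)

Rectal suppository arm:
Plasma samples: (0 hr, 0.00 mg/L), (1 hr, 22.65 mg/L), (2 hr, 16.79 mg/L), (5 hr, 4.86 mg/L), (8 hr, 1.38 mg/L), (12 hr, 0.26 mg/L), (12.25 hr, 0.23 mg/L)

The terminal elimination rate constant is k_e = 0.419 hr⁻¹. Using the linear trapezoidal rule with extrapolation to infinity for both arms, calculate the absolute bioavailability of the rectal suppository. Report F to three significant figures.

F = 0.519

Trapezoidal AUC_0→5.75 (IV):
  [0→3]: (37.52+10.68)/2 × 3 = 72.3
  [3→5]: (10.68+4.62)/2 × 2 = 15.3
  [5→5.25]: (4.62+4.16)/2 × 0.25 = 1.0975
  [5.25→5.75]: (4.16+3.37)/2 × 0.5 = 1.8825
  Sum = 90.58 mg/L·hr
IV tail: 3.37/0.419 = 8.043; AUC_iv,0→∞ = 90.58 + 8.043 = 98.623 mg/L·hr
Trapezoidal AUC_0→12.25 (rectal suppository):
  [0→1]: (0.00+22.65)/2 × 1 = 11.325
  [1→2]: (22.65+16.79)/2 × 1 = 19.72
  [2→5]: (16.79+4.86)/2 × 3 = 32.475
  [5→8]: (4.86+1.38)/2 × 3 = 9.36
  [8→12]: (1.38+0.26)/2 × 4 = 3.28
  [12→12.25]: (0.26+0.23)/2 × 0.25 = 0.06125
  Sum = 76.22125 mg/L·hr
rectal suppository tail: 0.23/0.419 = 0.549; AUC_ev,0→∞ = 76.22125 + 0.549 = 76.77025 mg/L·hr
F = (AUC_ev/D_ev)/(AUC_iv/D_iv) = (76.77025/30)/(98.623/20) = 2.55901/4.93115 = 0.5189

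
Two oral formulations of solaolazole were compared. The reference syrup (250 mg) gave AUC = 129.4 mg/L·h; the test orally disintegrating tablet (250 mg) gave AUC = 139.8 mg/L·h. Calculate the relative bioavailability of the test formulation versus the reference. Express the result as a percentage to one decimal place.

F_rel = 108.0%

F_rel = (AUC_test/D_test) / (AUC_ref/D_ref)
      = (139.8/250) / (129.4/250)
      = 0.5592 / 0.5176 = 1.0804 = 108.04%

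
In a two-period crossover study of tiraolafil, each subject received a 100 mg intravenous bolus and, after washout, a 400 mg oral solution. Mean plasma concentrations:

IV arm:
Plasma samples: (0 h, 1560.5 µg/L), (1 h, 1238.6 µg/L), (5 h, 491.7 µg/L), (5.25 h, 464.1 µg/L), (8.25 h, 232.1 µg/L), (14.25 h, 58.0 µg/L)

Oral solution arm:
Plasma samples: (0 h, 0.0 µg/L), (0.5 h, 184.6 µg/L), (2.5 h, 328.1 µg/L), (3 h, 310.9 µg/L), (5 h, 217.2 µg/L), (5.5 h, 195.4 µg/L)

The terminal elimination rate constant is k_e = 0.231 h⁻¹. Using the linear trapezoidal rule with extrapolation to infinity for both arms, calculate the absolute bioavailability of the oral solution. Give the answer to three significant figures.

F = 0.0768

Trapezoidal AUC_0→14.25 (IV):
  [0→1]: (1560.5+1238.6)/2 × 1 = 1399.55
  [1→5]: (1238.6+491.7)/2 × 4 = 3460.6
  [5→5.25]: (491.7+464.1)/2 × 0.25 = 119.475
  [5.25→8.25]: (464.1+232.1)/2 × 3 = 1044.3
  [8.25→14.25]: (232.1+58.0)/2 × 6 = 870.3
  Sum = 6894.225 µg/L·h
IV tail: 58.0/0.231 = 251.082; AUC_iv,0→∞ = 6894.225 + 251.082 = 7145.307 µg/L·h
Trapezoidal AUC_0→5.5 (oral solution):
  [0→0.5]: (0.0+184.6)/2 × 0.5 = 46.15
  [0.5→2.5]: (184.6+328.1)/2 × 2 = 512.7
  [2.5→3]: (328.1+310.9)/2 × 0.5 = 159.75
  [3→5]: (310.9+217.2)/2 × 2 = 528.1
  [5→5.5]: (217.2+195.4)/2 × 0.5 = 103.15
  Sum = 1349.85 µg/L·h
oral solution tail: 195.4/0.231 = 845.887; AUC_ev,0→∞ = 1349.85 + 845.887 = 2195.737 µg/L·h
F = (AUC_ev/D_ev)/(AUC_iv/D_iv) = (2195.737/400)/(7145.307/100) = 5.4893425/71.45307 = 0.0768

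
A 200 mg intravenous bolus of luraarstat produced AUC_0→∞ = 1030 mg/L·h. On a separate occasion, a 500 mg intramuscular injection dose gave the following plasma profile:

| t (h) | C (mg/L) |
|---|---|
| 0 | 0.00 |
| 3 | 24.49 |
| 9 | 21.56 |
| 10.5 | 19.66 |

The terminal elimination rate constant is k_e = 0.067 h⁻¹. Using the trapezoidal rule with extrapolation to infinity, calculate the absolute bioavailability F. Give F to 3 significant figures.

Trapezoidal AUC_0→10.5 (intramuscular injection):
  [0→3]: (0.00+24.49)/2 × 3 = 36.735
  [3→9]: (24.49+21.56)/2 × 6 = 138.15
  [9→10.5]: (21.56+19.66)/2 × 1.5 = 30.915
  Sum = 205.8 mg/L·h
Tail: C_last/k_e = 19.66/0.067 = 293.433
AUC_0→∞ (intramuscular injection) = 205.8 + 293.433 = 499.233 mg/L·h
F = (AUC_ev/D_ev)/(AUC_iv/D_iv) = (499.233/500)/(1030/200) = 0.998466/5.15 = 0.1939

F = 0.194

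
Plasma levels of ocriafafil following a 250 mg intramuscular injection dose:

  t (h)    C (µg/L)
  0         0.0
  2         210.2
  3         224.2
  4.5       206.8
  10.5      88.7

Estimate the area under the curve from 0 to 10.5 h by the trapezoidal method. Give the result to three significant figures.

AUC = 1640 µg/L·h

Trapezoidal AUC_0→10.5:
  [0→2]: (0.0+210.2)/2 × 2 = 210.2
  [2→3]: (210.2+224.2)/2 × 1 = 217.2
  [3→4.5]: (224.2+206.8)/2 × 1.5 = 323.25
  [4.5→10.5]: (206.8+88.7)/2 × 6 = 886.5
  Sum = 1637.15 µg/L·h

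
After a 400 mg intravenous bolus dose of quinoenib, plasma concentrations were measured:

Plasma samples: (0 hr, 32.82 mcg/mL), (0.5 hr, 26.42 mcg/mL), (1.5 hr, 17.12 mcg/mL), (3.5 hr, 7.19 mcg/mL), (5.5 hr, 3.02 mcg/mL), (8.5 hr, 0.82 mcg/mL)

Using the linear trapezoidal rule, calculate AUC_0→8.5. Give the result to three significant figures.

AUC = 76.9 mcg/mL·hr

Trapezoidal AUC_0→8.5:
  [0→0.5]: (32.82+26.42)/2 × 0.5 = 14.81
  [0.5→1.5]: (26.42+17.12)/2 × 1 = 21.77
  [1.5→3.5]: (17.12+7.19)/2 × 2 = 24.31
  [3.5→5.5]: (7.19+3.02)/2 × 2 = 10.21
  [5.5→8.5]: (3.02+0.82)/2 × 3 = 5.76
  Sum = 76.86 mcg/mL·hr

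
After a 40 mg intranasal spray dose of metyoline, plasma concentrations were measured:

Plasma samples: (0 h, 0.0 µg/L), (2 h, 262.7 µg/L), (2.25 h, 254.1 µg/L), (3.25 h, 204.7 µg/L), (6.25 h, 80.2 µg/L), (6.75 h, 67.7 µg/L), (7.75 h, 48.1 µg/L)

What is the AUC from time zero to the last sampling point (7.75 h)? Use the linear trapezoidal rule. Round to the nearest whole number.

AUC = 1079 µg/L·h

Trapezoidal AUC_0→7.75:
  [0→2]: (0.0+262.7)/2 × 2 = 262.7
  [2→2.25]: (262.7+254.1)/2 × 0.25 = 64.6
  [2.25→3.25]: (254.1+204.7)/2 × 1 = 229.4
  [3.25→6.25]: (204.7+80.2)/2 × 3 = 427.35
  [6.25→6.75]: (80.2+67.7)/2 × 0.5 = 36.975
  [6.75→7.75]: (67.7+48.1)/2 × 1 = 57.9
  Sum = 1078.925 µg/L·h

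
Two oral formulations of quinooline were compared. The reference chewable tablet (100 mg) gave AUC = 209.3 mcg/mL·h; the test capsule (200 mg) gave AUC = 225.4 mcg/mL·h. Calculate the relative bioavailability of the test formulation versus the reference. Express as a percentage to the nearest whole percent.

F_rel = (AUC_test/D_test) / (AUC_ref/D_ref)
      = (225.4/200) / (209.3/100)
      = 1.127 / 2.093 = 0.5385 = 53.85%

F_rel = 54%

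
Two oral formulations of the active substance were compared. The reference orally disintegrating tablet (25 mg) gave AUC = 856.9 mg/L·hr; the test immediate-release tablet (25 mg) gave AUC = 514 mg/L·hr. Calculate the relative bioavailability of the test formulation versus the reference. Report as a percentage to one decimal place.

F_rel = 60.0%

F_rel = (AUC_test/D_test) / (AUC_ref/D_ref)
      = (514/25) / (856.9/25)
      = 20.56 / 34.276 = 0.5998 = 59.98%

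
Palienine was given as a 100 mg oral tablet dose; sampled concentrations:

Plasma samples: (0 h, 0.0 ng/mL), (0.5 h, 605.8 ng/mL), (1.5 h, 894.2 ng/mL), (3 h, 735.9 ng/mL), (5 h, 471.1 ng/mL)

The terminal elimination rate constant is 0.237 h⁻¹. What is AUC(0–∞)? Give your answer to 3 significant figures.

Trapezoidal AUC_0→5:
  [0→0.5]: (0.0+605.8)/2 × 0.5 = 151.45
  [0.5→1.5]: (605.8+894.2)/2 × 1 = 750.0
  [1.5→3]: (894.2+735.9)/2 × 1.5 = 1222.575
  [3→5]: (735.9+471.1)/2 × 2 = 1207.0
  Sum = 3331.025 ng/mL·h
Extrapolated tail: C_last / k_e = 471.1 / 0.237 = 1987.764
AUC_0→∞ = 3331.025 + 1987.764 = 5318.789 ng/mL·h

AUC = 5320 ng/mL·h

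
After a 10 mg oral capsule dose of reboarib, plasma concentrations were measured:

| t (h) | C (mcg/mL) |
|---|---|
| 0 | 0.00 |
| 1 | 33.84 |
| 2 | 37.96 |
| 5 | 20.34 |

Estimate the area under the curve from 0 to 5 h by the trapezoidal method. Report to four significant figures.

AUC = 140.3 mcg/mL·h

Trapezoidal AUC_0→5:
  [0→1]: (0.00+33.84)/2 × 1 = 16.92
  [1→2]: (33.84+37.96)/2 × 1 = 35.9
  [2→5]: (37.96+20.34)/2 × 3 = 87.45
  Sum = 140.27 mcg/mL·h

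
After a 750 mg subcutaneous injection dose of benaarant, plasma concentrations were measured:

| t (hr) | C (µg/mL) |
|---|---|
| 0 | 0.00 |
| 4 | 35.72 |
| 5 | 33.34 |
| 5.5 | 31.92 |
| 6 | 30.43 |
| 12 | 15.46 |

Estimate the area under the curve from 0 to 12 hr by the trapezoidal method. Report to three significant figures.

AUC = 276 µg/mL·hr

Trapezoidal AUC_0→12:
  [0→4]: (0.00+35.72)/2 × 4 = 71.44
  [4→5]: (35.72+33.34)/2 × 1 = 34.53
  [5→5.5]: (33.34+31.92)/2 × 0.5 = 16.315
  [5.5→6]: (31.92+30.43)/2 × 0.5 = 15.5875
  [6→12]: (30.43+15.46)/2 × 6 = 137.67
  Sum = 275.5425 µg/mL·hr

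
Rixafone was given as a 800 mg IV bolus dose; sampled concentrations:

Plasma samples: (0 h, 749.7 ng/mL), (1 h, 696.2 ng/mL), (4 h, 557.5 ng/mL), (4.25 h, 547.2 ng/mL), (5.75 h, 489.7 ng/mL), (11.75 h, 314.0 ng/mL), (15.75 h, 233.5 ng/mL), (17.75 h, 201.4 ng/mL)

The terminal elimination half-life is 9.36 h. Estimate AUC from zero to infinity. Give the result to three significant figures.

Trapezoidal AUC_0→17.75:
  [0→1]: (749.7+696.2)/2 × 1 = 722.95
  [1→4]: (696.2+557.5)/2 × 3 = 1880.55
  [4→4.25]: (557.5+547.2)/2 × 0.25 = 138.0875
  [4.25→5.75]: (547.2+489.7)/2 × 1.5 = 777.675
  [5.75→11.75]: (489.7+314.0)/2 × 6 = 2411.1
  [11.75→15.75]: (314.0+233.5)/2 × 4 = 1095.0
  [15.75→17.75]: (233.5+201.4)/2 × 2 = 434.9
  Sum = 7460.2625 ng/mL·h
k_e = ln2 / t½ = 0.693147 / 9.36 = 0.0741 h^-1
Extrapolated tail: C_last / k_e = 201.4 / 0.0741 = 2717.949
AUC_0→∞ = 7460.2625 + 2717.949 = 10178.2115 ng/mL·h

AUC = 10200 ng/mL·h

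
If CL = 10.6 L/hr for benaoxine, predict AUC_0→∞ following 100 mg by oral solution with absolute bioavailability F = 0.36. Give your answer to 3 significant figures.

AUC_0→∞ = F × Dose / CL
        = 0.36 × 100 / 10.6 = 3.39623 mg/L·hr

AUC = 3.40 mg/L·hr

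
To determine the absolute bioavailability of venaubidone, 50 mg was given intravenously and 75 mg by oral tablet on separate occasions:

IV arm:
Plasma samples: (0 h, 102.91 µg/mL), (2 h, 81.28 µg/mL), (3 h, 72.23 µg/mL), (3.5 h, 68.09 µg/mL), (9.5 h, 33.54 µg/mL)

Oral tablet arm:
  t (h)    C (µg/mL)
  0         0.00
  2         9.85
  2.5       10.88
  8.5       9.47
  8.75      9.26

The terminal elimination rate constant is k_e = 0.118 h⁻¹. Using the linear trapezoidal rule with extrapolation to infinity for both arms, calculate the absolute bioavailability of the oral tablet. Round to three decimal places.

F = 0.118

Trapezoidal AUC_0→9.5 (IV):
  [0→2]: (102.91+81.28)/2 × 2 = 184.19
  [2→3]: (81.28+72.23)/2 × 1 = 76.755
  [3→3.5]: (72.23+68.09)/2 × 0.5 = 35.08
  [3.5→9.5]: (68.09+33.54)/2 × 6 = 304.89
  Sum = 600.915 µg/mL·h
IV tail: 33.54/0.118 = 284.237; AUC_iv,0→∞ = 600.915 + 284.237 = 885.152 µg/mL·h
Trapezoidal AUC_0→8.75 (oral tablet):
  [0→2]: (0.00+9.85)/2 × 2 = 9.85
  [2→2.5]: (9.85+10.88)/2 × 0.5 = 5.1825
  [2.5→8.5]: (10.88+9.47)/2 × 6 = 61.05
  [8.5→8.75]: (9.47+9.26)/2 × 0.25 = 2.34125
  Sum = 78.42375 µg/mL·h
oral tablet tail: 9.26/0.118 = 78.475; AUC_ev,0→∞ = 78.42375 + 78.475 = 156.89875 µg/mL·h
F = (AUC_ev/D_ev)/(AUC_iv/D_iv) = (156.89875/75)/(885.152/50) = 2.09198/17.70304 = 0.1182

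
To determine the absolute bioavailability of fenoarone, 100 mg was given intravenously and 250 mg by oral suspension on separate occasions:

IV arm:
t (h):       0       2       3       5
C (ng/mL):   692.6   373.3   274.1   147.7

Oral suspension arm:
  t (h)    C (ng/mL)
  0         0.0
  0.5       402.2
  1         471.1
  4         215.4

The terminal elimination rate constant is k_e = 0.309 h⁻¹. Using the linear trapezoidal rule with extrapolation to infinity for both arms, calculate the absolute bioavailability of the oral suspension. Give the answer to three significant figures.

Trapezoidal AUC_0→5 (IV):
  [0→2]: (692.6+373.3)/2 × 2 = 1065.9
  [2→3]: (373.3+274.1)/2 × 1 = 323.7
  [3→5]: (274.1+147.7)/2 × 2 = 421.8
  Sum = 1811.4 ng/mL·h
IV tail: 147.7/0.309 = 477.994; AUC_iv,0→∞ = 1811.4 + 477.994 = 2289.394 ng/mL·h
Trapezoidal AUC_0→4 (oral suspension):
  [0→0.5]: (0.0+402.2)/2 × 0.5 = 100.55
  [0.5→1]: (402.2+471.1)/2 × 0.5 = 218.325
  [1→4]: (471.1+215.4)/2 × 3 = 1029.75
  Sum = 1348.625 ng/mL·h
oral suspension tail: 215.4/0.309 = 697.087; AUC_ev,0→∞ = 1348.625 + 697.087 = 2045.712 ng/mL·h
F = (AUC_ev/D_ev)/(AUC_iv/D_iv) = (2045.712/250)/(2289.394/100) = 8.182848/22.89394 = 0.3574

F = 0.357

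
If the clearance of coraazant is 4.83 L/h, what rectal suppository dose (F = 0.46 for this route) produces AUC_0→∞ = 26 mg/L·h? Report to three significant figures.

Dose = CL × AUC_0→∞ / F
     = 4.83 × 26 / 0.46 = 273 mg

Dose = 273 mg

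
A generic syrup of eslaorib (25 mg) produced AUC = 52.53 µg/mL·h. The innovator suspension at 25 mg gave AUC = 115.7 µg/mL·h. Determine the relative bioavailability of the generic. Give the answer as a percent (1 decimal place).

F_rel = 45.4%

F_rel = (AUC_test/D_test) / (AUC_ref/D_ref)
      = (52.53/25) / (115.7/25)
      = 2.1012 / 4.628 = 0.4540 = 45.40%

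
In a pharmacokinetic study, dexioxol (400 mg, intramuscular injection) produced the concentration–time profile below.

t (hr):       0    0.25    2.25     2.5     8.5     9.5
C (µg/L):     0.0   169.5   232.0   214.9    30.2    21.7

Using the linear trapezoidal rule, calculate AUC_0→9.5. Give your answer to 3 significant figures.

Trapezoidal AUC_0→9.5:
  [0→0.25]: (0.0+169.5)/2 × 0.25 = 21.1875
  [0.25→2.25]: (169.5+232.0)/2 × 2 = 401.5
  [2.25→2.5]: (232.0+214.9)/2 × 0.25 = 55.8625
  [2.5→8.5]: (214.9+30.2)/2 × 6 = 735.3
  [8.5→9.5]: (30.2+21.7)/2 × 1 = 25.95
  Sum = 1239.8 µg/L·hr

AUC = 1240 µg/L·hr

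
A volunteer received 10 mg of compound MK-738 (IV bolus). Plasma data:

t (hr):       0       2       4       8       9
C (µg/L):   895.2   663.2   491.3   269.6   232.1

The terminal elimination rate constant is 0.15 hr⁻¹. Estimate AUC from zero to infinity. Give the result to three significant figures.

AUC = 6030 µg/L·hr

Trapezoidal AUC_0→9:
  [0→2]: (895.2+663.2)/2 × 2 = 1558.4
  [2→4]: (663.2+491.3)/2 × 2 = 1154.5
  [4→8]: (491.3+269.6)/2 × 4 = 1521.8
  [8→9]: (269.6+232.1)/2 × 1 = 250.85
  Sum = 4485.55 µg/L·hr
Extrapolated tail: C_last / k_e = 232.1 / 0.15 = 1547.333
AUC_0→∞ = 4485.55 + 1547.333 = 6032.883 µg/L·hr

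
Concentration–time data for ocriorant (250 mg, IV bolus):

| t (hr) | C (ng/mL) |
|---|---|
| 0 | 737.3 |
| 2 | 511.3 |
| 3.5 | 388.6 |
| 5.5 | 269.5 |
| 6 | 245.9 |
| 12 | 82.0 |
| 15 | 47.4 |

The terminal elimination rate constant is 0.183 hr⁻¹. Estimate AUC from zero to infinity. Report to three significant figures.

Trapezoidal AUC_0→15:
  [0→2]: (737.3+511.3)/2 × 2 = 1248.6
  [2→3.5]: (511.3+388.6)/2 × 1.5 = 674.925
  [3.5→5.5]: (388.6+269.5)/2 × 2 = 658.1
  [5.5→6]: (269.5+245.9)/2 × 0.5 = 128.85
  [6→12]: (245.9+82.0)/2 × 6 = 983.7
  [12→15]: (82.0+47.4)/2 × 3 = 194.1
  Sum = 3888.275 ng/mL·hr
Extrapolated tail: C_last / k_e = 47.4 / 0.183 = 259.016
AUC_0→∞ = 3888.275 + 259.016 = 4147.291 ng/mL·hr

AUC = 4150 ng/mL·hr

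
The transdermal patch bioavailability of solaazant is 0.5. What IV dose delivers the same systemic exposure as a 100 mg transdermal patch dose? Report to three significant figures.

D_iv = 50.0 mg

Systemic exposure from an extravascular dose = F × D_ev, so the equivalent IV dose is F × D_ev.
D_iv = F × D_ev = 0.5 × 100 = 50 mg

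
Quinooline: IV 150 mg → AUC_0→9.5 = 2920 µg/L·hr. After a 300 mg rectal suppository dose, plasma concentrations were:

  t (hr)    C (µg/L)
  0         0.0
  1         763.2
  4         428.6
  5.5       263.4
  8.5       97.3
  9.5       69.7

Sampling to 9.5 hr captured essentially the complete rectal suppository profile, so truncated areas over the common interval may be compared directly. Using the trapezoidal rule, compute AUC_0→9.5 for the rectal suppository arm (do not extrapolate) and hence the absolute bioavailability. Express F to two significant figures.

Trapezoidal AUC_0→9.5 (rectal suppository):
  [0→1]: (0.0+763.2)/2 × 1 = 381.6
  [1→4]: (763.2+428.6)/2 × 3 = 1787.7
  [4→5.5]: (428.6+263.4)/2 × 1.5 = 519.0
  [5.5→8.5]: (263.4+97.3)/2 × 3 = 541.05
  [8.5→9.5]: (97.3+69.7)/2 × 1 = 83.5
  Sum = 3312.85 µg/L·hr
F = (AUC_ev/D_ev)/(AUC_iv/D_iv) = (3312.85/300)/(2920/150) = 11.0428/19.4667 = 0.5673

F = 0.57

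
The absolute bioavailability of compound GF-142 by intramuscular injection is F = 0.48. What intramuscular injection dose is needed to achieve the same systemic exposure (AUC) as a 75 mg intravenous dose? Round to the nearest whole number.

D_intramuscular = 156 mg

For equal systemic exposure: F × D_ev = D_iv
D_ev = D_iv / F = 75 / 0.48 = 156.25 mg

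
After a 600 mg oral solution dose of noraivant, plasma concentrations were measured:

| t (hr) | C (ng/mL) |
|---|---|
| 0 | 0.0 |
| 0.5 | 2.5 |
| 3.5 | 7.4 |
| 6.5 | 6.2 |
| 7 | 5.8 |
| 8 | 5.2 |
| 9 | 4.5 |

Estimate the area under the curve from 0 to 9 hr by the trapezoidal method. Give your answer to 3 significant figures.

Trapezoidal AUC_0→9:
  [0→0.5]: (0.0+2.5)/2 × 0.5 = 0.625
  [0.5→3.5]: (2.5+7.4)/2 × 3 = 14.85
  [3.5→6.5]: (7.4+6.2)/2 × 3 = 20.4
  [6.5→7]: (6.2+5.8)/2 × 0.5 = 3.0
  [7→8]: (5.8+5.2)/2 × 1 = 5.5
  [8→9]: (5.2+4.5)/2 × 1 = 4.85
  Sum = 49.225 ng/mL·hr

AUC = 49.2 ng/mL·hr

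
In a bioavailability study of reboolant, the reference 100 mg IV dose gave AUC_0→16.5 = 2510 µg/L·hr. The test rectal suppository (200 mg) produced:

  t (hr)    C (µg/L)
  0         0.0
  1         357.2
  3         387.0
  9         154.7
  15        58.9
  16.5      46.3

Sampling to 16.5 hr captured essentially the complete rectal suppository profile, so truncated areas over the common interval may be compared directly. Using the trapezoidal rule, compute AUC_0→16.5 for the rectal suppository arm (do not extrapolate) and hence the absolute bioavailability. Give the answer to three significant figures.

Trapezoidal AUC_0→16.5 (rectal suppository):
  [0→1]: (0.0+357.2)/2 × 1 = 178.6
  [1→3]: (357.2+387.0)/2 × 2 = 744.2
  [3→9]: (387.0+154.7)/2 × 6 = 1625.1
  [9→15]: (154.7+58.9)/2 × 6 = 640.8
  [15→16.5]: (58.9+46.3)/2 × 1.5 = 78.9
  Sum = 3267.6 µg/L·hr
F = (AUC_ev/D_ev)/(AUC_iv/D_iv) = (3267.6/200)/(2510/100) = 16.338/25.1 = 0.6509

F = 0.651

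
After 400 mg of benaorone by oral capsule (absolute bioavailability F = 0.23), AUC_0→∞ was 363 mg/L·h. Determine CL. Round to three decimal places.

CL = F × Dose / AUC_0→∞
   = 0.23 × 400 / 363 = 0.253444 L/h

CL = 0.253 L/h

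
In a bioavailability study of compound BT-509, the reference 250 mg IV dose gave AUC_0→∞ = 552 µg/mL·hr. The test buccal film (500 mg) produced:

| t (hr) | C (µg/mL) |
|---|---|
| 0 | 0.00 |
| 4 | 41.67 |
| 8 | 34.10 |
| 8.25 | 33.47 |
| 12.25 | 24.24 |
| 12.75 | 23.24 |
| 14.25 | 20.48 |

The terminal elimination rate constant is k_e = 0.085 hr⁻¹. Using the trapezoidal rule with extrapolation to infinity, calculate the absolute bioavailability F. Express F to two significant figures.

Trapezoidal AUC_0→14.25 (buccal film):
  [0→4]: (0.00+41.67)/2 × 4 = 83.34
  [4→8]: (41.67+34.10)/2 × 4 = 151.54
  [8→8.25]: (34.10+33.47)/2 × 0.25 = 8.44625
  [8.25→12.25]: (33.47+24.24)/2 × 4 = 115.42
  [12.25→12.75]: (24.24+23.24)/2 × 0.5 = 11.87
  [12.75→14.25]: (23.24+20.48)/2 × 1.5 = 32.79
  Sum = 403.40625 µg/mL·hr
Tail: C_last/k_e = 20.48/0.085 = 240.941
AUC_0→∞ (buccal film) = 403.40625 + 240.941 = 644.34725 µg/mL·hr
F = (AUC_ev/D_ev)/(AUC_iv/D_iv) = (644.34725/500)/(552/250) = 1.2886945/2.208 = 0.5836

F = 0.58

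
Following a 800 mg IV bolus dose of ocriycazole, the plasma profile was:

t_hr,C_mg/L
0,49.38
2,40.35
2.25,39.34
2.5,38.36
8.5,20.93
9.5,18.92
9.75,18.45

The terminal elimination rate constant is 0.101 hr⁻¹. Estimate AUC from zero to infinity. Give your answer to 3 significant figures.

AUC = 495 mg/L·hr

Trapezoidal AUC_0→9.75:
  [0→2]: (49.38+40.35)/2 × 2 = 89.73
  [2→2.25]: (40.35+39.34)/2 × 0.25 = 9.96125
  [2.25→2.5]: (39.34+38.36)/2 × 0.25 = 9.7125
  [2.5→8.5]: (38.36+20.93)/2 × 6 = 177.87
  [8.5→9.5]: (20.93+18.92)/2 × 1 = 19.925
  [9.5→9.75]: (18.92+18.45)/2 × 0.25 = 4.67125
  Sum = 311.87 mg/L·hr
Extrapolated tail: C_last / k_e = 18.45 / 0.101 = 182.673
AUC_0→∞ = 311.87 + 182.673 = 494.543 mg/L·hr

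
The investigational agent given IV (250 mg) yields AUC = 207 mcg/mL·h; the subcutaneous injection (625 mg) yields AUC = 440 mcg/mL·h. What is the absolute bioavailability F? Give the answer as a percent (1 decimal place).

F = 85.0%

F = (AUC_ev / D_ev) / (AUC_iv / D_iv)
  = (440/625) / (207/250)
  = 0.704 / 0.828 = 0.8502
  = 85.02%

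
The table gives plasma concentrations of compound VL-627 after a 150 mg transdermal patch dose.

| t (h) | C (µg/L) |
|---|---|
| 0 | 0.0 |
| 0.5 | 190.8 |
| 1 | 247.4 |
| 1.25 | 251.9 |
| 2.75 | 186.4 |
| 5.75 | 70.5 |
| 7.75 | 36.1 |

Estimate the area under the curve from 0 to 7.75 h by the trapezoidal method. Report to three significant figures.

AUC = 1040 µg/L·h

Trapezoidal AUC_0→7.75:
  [0→0.5]: (0.0+190.8)/2 × 0.5 = 47.7
  [0.5→1]: (190.8+247.4)/2 × 0.5 = 109.55
  [1→1.25]: (247.4+251.9)/2 × 0.25 = 62.4125
  [1.25→2.75]: (251.9+186.4)/2 × 1.5 = 328.725
  [2.75→5.75]: (186.4+70.5)/2 × 3 = 385.35
  [5.75→7.75]: (70.5+36.1)/2 × 2 = 106.6
  Sum = 1040.3375 µg/L·h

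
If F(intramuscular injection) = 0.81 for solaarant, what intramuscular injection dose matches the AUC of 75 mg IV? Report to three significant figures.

D_intramuscular = 92.6 mg

For equal systemic exposure: F × D_ev = D_iv
D_ev = D_iv / F = 75 / 0.81 = 92.5926 mg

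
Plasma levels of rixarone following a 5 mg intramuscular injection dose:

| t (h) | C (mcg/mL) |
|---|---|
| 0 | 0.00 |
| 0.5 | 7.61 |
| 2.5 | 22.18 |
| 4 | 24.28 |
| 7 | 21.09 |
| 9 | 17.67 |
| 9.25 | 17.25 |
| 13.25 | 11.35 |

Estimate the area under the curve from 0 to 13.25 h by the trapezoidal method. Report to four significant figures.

Trapezoidal AUC_0→13.25:
  [0→0.5]: (0.00+7.61)/2 × 0.5 = 1.9025
  [0.5→2.5]: (7.61+22.18)/2 × 2 = 29.79
  [2.5→4]: (22.18+24.28)/2 × 1.5 = 34.845
  [4→7]: (24.28+21.09)/2 × 3 = 68.055
  [7→9]: (21.09+17.67)/2 × 2 = 38.76
  [9→9.25]: (17.67+17.25)/2 × 0.25 = 4.365
  [9.25→13.25]: (17.25+11.35)/2 × 4 = 57.2
  Sum = 234.9175 mcg/mL·h

AUC = 234.9 mcg/mL·h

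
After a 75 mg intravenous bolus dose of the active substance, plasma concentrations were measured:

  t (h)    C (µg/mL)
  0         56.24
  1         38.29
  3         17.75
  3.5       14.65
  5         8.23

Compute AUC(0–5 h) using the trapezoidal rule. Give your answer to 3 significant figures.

Trapezoidal AUC_0→5:
  [0→1]: (56.24+38.29)/2 × 1 = 47.265
  [1→3]: (38.29+17.75)/2 × 2 = 56.04
  [3→3.5]: (17.75+14.65)/2 × 0.5 = 8.1
  [3.5→5]: (14.65+8.23)/2 × 1.5 = 17.16
  Sum = 128.565 µg/mL·h

AUC = 129 µg/mL·h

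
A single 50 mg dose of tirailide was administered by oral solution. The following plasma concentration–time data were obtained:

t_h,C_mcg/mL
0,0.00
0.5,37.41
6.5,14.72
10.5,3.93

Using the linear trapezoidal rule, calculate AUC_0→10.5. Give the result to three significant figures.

Trapezoidal AUC_0→10.5:
  [0→0.5]: (0.00+37.41)/2 × 0.5 = 9.3525
  [0.5→6.5]: (37.41+14.72)/2 × 6 = 156.39
  [6.5→10.5]: (14.72+3.93)/2 × 4 = 37.3
  Sum = 203.0425 mcg/mL·h

AUC = 203 mcg/mL·h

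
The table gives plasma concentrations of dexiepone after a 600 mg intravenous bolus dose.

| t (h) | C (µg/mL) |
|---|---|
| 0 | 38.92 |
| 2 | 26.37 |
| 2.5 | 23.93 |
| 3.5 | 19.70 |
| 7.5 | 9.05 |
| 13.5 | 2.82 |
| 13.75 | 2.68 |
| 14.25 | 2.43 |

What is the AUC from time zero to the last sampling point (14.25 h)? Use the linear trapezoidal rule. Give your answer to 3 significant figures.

AUC = 195 µg/mL·h

Trapezoidal AUC_0→14.25:
  [0→2]: (38.92+26.37)/2 × 2 = 65.29
  [2→2.5]: (26.37+23.93)/2 × 0.5 = 12.575
  [2.5→3.5]: (23.93+19.70)/2 × 1 = 21.815
  [3.5→7.5]: (19.70+9.05)/2 × 4 = 57.5
  [7.5→13.5]: (9.05+2.82)/2 × 6 = 35.61
  [13.5→13.75]: (2.82+2.68)/2 × 0.25 = 0.6875
  [13.75→14.25]: (2.68+2.43)/2 × 0.5 = 1.2775
  Sum = 194.755 µg/mL·h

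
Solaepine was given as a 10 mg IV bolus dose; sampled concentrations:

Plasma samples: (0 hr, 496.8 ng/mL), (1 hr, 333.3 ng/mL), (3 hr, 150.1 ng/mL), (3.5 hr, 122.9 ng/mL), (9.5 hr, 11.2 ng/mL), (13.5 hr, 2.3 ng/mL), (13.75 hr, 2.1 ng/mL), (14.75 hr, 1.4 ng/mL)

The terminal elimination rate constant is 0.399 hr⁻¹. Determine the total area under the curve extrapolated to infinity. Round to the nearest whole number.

Trapezoidal AUC_0→14.75:
  [0→1]: (496.8+333.3)/2 × 1 = 415.05
  [1→3]: (333.3+150.1)/2 × 2 = 483.4
  [3→3.5]: (150.1+122.9)/2 × 0.5 = 68.25
  [3.5→9.5]: (122.9+11.2)/2 × 6 = 402.3
  [9.5→13.5]: (11.2+2.3)/2 × 4 = 27.0
  [13.5→13.75]: (2.3+2.1)/2 × 0.25 = 0.55
  [13.75→14.75]: (2.1+1.4)/2 × 1 = 1.75
  Sum = 1398.3 ng/mL·hr
Extrapolated tail: C_last / k_e = 1.4 / 0.399 = 3.509
AUC_0→∞ = 1398.3 + 3.509 = 1401.809 ng/mL·hr

AUC = 1402 ng/mL·hr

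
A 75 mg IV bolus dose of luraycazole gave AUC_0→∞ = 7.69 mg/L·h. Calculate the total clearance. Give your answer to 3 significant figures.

CL = 9.75 L/h

CL = Dose_iv / AUC_0→∞
   = 75 / 7.69 = 9.75293 L/h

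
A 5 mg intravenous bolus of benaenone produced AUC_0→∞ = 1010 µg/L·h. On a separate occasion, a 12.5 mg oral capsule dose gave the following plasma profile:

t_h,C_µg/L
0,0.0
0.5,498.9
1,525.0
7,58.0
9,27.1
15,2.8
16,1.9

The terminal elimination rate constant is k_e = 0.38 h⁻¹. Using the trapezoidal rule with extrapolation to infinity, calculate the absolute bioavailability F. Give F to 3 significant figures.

F = 0.916

Trapezoidal AUC_0→16 (oral capsule):
  [0→0.5]: (0.0+498.9)/2 × 0.5 = 124.725
  [0.5→1]: (498.9+525.0)/2 × 0.5 = 255.975
  [1→7]: (525.0+58.0)/2 × 6 = 1749.0
  [7→9]: (58.0+27.1)/2 × 2 = 85.1
  [9→15]: (27.1+2.8)/2 × 6 = 89.7
  [15→16]: (2.8+1.9)/2 × 1 = 2.35
  Sum = 2306.85 µg/L·h
Tail: C_last/k_e = 1.9/0.38 = 5.000
AUC_0→∞ (oral capsule) = 2306.85 + 5.000 = 2311.85 µg/L·h
F = (AUC_ev/D_ev)/(AUC_iv/D_iv) = (2311.85/12.5)/(1010/5) = 184.948/202 = 0.9156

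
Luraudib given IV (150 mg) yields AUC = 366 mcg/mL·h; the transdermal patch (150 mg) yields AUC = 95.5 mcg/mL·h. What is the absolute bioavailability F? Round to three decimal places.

F = 0.261

F = (AUC_ev / D_ev) / (AUC_iv / D_iv)
  = (95.5/150) / (366/150)
  = 0.636667 / 2.44 = 0.2609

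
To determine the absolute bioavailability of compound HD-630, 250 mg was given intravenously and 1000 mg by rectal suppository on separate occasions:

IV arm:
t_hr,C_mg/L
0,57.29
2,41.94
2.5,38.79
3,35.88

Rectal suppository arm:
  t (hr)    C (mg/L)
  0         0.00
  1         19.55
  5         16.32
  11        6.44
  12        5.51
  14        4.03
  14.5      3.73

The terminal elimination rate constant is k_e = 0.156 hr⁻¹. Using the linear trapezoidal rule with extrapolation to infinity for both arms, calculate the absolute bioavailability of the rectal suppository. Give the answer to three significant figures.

Trapezoidal AUC_0→3 (IV):
  [0→2]: (57.29+41.94)/2 × 2 = 99.23
  [2→2.5]: (41.94+38.79)/2 × 0.5 = 20.1825
  [2.5→3]: (38.79+35.88)/2 × 0.5 = 18.6675
  Sum = 138.08 mg/L·hr
IV tail: 35.88/0.156 = 230.000; AUC_iv,0→∞ = 138.08 + 230.000 = 368.08 mg/L·hr
Trapezoidal AUC_0→14.5 (rectal suppository):
  [0→1]: (0.00+19.55)/2 × 1 = 9.775
  [1→5]: (19.55+16.32)/2 × 4 = 71.74
  [5→11]: (16.32+6.44)/2 × 6 = 68.28
  [11→12]: (6.44+5.51)/2 × 1 = 5.975
  [12→14]: (5.51+4.03)/2 × 2 = 9.54
  [14→14.5]: (4.03+3.73)/2 × 0.5 = 1.94
  Sum = 167.25 mg/L·hr
rectal suppository tail: 3.73/0.156 = 23.910; AUC_ev,0→∞ = 167.25 + 23.910 = 191.16 mg/L·hr
F = (AUC_ev/D_ev)/(AUC_iv/D_iv) = (191.16/1000)/(368.08/250) = 0.19116/1.47232 = 0.1298

F = 0.130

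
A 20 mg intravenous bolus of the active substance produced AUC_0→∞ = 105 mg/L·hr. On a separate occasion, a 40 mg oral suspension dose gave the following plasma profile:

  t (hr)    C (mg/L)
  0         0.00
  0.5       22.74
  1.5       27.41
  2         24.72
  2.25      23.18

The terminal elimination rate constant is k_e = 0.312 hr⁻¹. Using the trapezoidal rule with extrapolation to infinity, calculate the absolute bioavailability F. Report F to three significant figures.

F = 0.591

Trapezoidal AUC_0→2.25 (oral suspension):
  [0→0.5]: (0.00+22.74)/2 × 0.5 = 5.685
  [0.5→1.5]: (22.74+27.41)/2 × 1 = 25.075
  [1.5→2]: (27.41+24.72)/2 × 0.5 = 13.0325
  [2→2.25]: (24.72+23.18)/2 × 0.25 = 5.9875
  Sum = 49.78 mg/L·hr
Tail: C_last/k_e = 23.18/0.312 = 74.295
AUC_0→∞ (oral suspension) = 49.78 + 74.295 = 124.075 mg/L·hr
F = (AUC_ev/D_ev)/(AUC_iv/D_iv) = (124.075/40)/(105/20) = 3.101875/5.25 = 0.5908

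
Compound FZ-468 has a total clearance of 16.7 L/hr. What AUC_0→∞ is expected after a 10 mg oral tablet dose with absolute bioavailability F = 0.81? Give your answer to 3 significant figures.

AUC = 0.485 mg/L·hr

AUC_0→∞ = F × Dose / CL
        = 0.81 × 10 / 16.7 = 0.48503 mg/L·hr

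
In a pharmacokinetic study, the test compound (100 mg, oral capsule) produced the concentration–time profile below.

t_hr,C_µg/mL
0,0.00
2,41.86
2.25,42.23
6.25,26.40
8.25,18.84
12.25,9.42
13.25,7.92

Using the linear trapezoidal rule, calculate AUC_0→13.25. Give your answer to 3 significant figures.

AUC = 300 µg/mL·hr

Trapezoidal AUC_0→13.25:
  [0→2]: (0.00+41.86)/2 × 2 = 41.86
  [2→2.25]: (41.86+42.23)/2 × 0.25 = 10.51125
  [2.25→6.25]: (42.23+26.40)/2 × 4 = 137.26
  [6.25→8.25]: (26.40+18.84)/2 × 2 = 45.24
  [8.25→12.25]: (18.84+9.42)/2 × 4 = 56.52
  [12.25→13.25]: (9.42+7.92)/2 × 1 = 8.67
  Sum = 300.06125 µg/mL·hr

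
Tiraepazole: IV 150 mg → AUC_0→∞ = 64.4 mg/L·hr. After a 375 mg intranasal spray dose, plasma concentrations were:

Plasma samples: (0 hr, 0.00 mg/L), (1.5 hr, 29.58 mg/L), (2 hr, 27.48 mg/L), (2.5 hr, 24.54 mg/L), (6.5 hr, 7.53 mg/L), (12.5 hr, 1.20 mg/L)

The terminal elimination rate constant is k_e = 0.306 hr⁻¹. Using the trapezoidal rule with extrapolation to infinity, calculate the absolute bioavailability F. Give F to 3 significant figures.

F = 0.893

Trapezoidal AUC_0→12.5 (intranasal spray):
  [0→1.5]: (0.00+29.58)/2 × 1.5 = 22.185
  [1.5→2]: (29.58+27.48)/2 × 0.5 = 14.265
  [2→2.5]: (27.48+24.54)/2 × 0.5 = 13.005
  [2.5→6.5]: (24.54+7.53)/2 × 4 = 64.14
  [6.5→12.5]: (7.53+1.20)/2 × 6 = 26.19
  Sum = 139.785 mg/L·hr
Tail: C_last/k_e = 1.20/0.306 = 3.922
AUC_0→∞ (intranasal spray) = 139.785 + 3.922 = 143.707 mg/L·hr
F = (AUC_ev/D_ev)/(AUC_iv/D_iv) = (143.707/375)/(64.4/150) = 0.383219/0.429333 = 0.8926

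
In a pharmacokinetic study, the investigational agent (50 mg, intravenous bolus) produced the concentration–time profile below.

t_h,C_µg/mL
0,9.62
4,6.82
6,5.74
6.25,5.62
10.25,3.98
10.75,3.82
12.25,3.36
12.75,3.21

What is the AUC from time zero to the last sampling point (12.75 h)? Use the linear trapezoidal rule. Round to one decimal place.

AUC = 75.0 µg/mL·h

Trapezoidal AUC_0→12.75:
  [0→4]: (9.62+6.82)/2 × 4 = 32.88
  [4→6]: (6.82+5.74)/2 × 2 = 12.56
  [6→6.25]: (5.74+5.62)/2 × 0.25 = 1.42
  [6.25→10.25]: (5.62+3.98)/2 × 4 = 19.2
  [10.25→10.75]: (3.98+3.82)/2 × 0.5 = 1.95
  [10.75→12.25]: (3.82+3.36)/2 × 1.5 = 5.385
  [12.25→12.75]: (3.36+3.21)/2 × 0.5 = 1.6425
  Sum = 75.0375 µg/mL·h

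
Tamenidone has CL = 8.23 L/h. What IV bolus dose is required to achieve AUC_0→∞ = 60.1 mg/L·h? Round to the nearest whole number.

Dose = 495 mg

Dose_iv = CL × AUC_0→∞
     = 8.23 × 60.1 = 494.623 mg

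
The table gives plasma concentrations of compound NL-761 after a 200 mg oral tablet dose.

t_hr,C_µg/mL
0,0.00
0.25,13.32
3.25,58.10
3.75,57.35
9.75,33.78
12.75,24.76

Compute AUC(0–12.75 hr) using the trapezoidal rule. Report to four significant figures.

Trapezoidal AUC_0→12.75:
  [0→0.25]: (0.00+13.32)/2 × 0.25 = 1.665
  [0.25→3.25]: (13.32+58.10)/2 × 3 = 107.13
  [3.25→3.75]: (58.10+57.35)/2 × 0.5 = 28.8625
  [3.75→9.75]: (57.35+33.78)/2 × 6 = 273.39
  [9.75→12.75]: (33.78+24.76)/2 × 3 = 87.81
  Sum = 498.8575 µg/mL·hr

AUC = 498.9 µg/mL·hr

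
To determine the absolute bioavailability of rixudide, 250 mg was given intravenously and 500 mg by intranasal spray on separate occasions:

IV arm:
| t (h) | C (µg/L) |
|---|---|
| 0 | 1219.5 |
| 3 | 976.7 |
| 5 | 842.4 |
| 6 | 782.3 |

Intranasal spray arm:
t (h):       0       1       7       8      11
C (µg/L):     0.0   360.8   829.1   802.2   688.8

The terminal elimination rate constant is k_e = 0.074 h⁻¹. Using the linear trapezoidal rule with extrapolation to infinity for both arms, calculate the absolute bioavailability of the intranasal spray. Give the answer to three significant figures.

Trapezoidal AUC_0→6 (IV):
  [0→3]: (1219.5+976.7)/2 × 3 = 3294.3
  [3→5]: (976.7+842.4)/2 × 2 = 1819.1
  [5→6]: (842.4+782.3)/2 × 1 = 812.35
  Sum = 5925.75 µg/L·h
IV tail: 782.3/0.074 = 10571.622; AUC_iv,0→∞ = 5925.75 + 10571.622 = 16497.372 µg/L·h
Trapezoidal AUC_0→11 (intranasal spray):
  [0→1]: (0.0+360.8)/2 × 1 = 180.4
  [1→7]: (360.8+829.1)/2 × 6 = 3569.7
  [7→8]: (829.1+802.2)/2 × 1 = 815.65
  [8→11]: (802.2+688.8)/2 × 3 = 2236.5
  Sum = 6802.25 µg/L·h
intranasal spray tail: 688.8/0.074 = 9308.108; AUC_ev,0→∞ = 6802.25 + 9308.108 = 16110.358 µg/L·h
F = (AUC_ev/D_ev)/(AUC_iv/D_iv) = (16110.358/500)/(16497.372/250) = 32.220716/65.989488 = 0.4883

F = 0.488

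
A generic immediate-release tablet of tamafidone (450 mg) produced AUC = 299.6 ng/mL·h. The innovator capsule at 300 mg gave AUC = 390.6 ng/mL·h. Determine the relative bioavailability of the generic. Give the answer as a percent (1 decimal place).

F_rel = 51.1%

F_rel = (AUC_test/D_test) / (AUC_ref/D_ref)
      = (299.6/450) / (390.6/300)
      = 0.665778 / 1.302 = 0.5114 = 51.14%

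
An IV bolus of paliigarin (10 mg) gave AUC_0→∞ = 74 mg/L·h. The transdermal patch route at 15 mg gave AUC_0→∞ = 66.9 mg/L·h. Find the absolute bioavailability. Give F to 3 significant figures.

F = (AUC_ev / D_ev) / (AUC_iv / D_iv)
  = (66.9/15) / (74/10)
  = 4.46 / 7.4 = 0.6027

F = 0.603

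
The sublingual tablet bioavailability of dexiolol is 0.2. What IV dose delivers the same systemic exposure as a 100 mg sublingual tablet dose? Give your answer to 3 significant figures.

Systemic exposure from an extravascular dose = F × D_ev, so the equivalent IV dose is F × D_ev.
D_iv = F × D_ev = 0.2 × 100 = 20 mg

D_iv = 20.0 mg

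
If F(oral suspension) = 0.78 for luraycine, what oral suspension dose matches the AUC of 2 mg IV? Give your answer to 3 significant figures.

For equal systemic exposure: F × D_ev = D_iv
D_ev = D_iv / F = 2 / 0.78 = 2.5641 mg

D_oral = 2.56 mg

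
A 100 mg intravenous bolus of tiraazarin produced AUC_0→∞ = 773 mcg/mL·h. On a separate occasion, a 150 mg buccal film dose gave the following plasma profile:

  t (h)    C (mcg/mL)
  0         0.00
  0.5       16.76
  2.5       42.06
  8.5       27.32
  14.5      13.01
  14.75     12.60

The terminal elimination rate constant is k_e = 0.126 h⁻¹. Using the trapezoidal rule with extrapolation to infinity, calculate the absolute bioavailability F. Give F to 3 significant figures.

F = 0.427

Trapezoidal AUC_0→14.75 (buccal film):
  [0→0.5]: (0.00+16.76)/2 × 0.5 = 4.19
  [0.5→2.5]: (16.76+42.06)/2 × 2 = 58.82
  [2.5→8.5]: (42.06+27.32)/2 × 6 = 208.14
  [8.5→14.5]: (27.32+13.01)/2 × 6 = 120.99
  [14.5→14.75]: (13.01+12.60)/2 × 0.25 = 3.20125
  Sum = 395.34125 mcg/mL·h
Tail: C_last/k_e = 12.60/0.126 = 100.000
AUC_0→∞ (buccal film) = 395.34125 + 100.000 = 495.34125 mcg/mL·h
F = (AUC_ev/D_ev)/(AUC_iv/D_iv) = (495.34125/150)/(773/100) = 3.302275/7.73 = 0.4272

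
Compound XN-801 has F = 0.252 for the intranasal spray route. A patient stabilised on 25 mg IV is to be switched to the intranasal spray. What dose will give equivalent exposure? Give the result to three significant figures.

For equal systemic exposure: F × D_ev = D_iv
D_ev = D_iv / F = 25 / 0.252 = 99.2063 mg

D_intranasal = 99.2 mg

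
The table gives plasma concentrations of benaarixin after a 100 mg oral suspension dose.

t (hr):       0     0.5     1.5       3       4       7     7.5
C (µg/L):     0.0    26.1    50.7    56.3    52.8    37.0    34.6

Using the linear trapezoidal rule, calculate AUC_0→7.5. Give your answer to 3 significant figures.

AUC = 332 µg/L·hr

Trapezoidal AUC_0→7.5:
  [0→0.5]: (0.0+26.1)/2 × 0.5 = 6.525
  [0.5→1.5]: (26.1+50.7)/2 × 1 = 38.4
  [1.5→3]: (50.7+56.3)/2 × 1.5 = 80.25
  [3→4]: (56.3+52.8)/2 × 1 = 54.55
  [4→7]: (52.8+37.0)/2 × 3 = 134.7
  [7→7.5]: (37.0+34.6)/2 × 0.5 = 17.9
  Sum = 332.325 µg/L·hr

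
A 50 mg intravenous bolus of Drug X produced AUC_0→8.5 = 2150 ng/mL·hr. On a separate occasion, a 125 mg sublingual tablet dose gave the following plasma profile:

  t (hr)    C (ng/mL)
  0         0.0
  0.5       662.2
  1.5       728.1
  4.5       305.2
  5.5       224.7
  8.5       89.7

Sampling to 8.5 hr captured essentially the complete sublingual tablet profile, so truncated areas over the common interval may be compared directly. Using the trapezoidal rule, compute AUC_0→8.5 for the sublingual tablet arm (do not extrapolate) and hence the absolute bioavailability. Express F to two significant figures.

F = 0.59

Trapezoidal AUC_0→8.5 (sublingual tablet):
  [0→0.5]: (0.0+662.2)/2 × 0.5 = 165.55
  [0.5→1.5]: (662.2+728.1)/2 × 1 = 695.15
  [1.5→4.5]: (728.1+305.2)/2 × 3 = 1549.95
  [4.5→5.5]: (305.2+224.7)/2 × 1 = 264.95
  [5.5→8.5]: (224.7+89.7)/2 × 3 = 471.6
  Sum = 3147.2 ng/mL·hr
F = (AUC_ev/D_ev)/(AUC_iv/D_iv) = (3147.2/125)/(2150/50) = 25.1776/43 = 0.5855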